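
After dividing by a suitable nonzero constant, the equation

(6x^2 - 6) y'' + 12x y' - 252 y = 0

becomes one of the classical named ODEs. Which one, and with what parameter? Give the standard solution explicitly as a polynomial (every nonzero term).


All three coefficients share the factor -6; dividing through by -6 gives  (1 - x^2) y'' - 2x y' + 42 y = 0.
This matches the Legendre equation (1 - x^2) y'' - 2x y' + n(n+1) y = 0 (note the -2x y' term) with n(n+1) = 42, so n = 6; the polynomial solution is P_6(x).
With y = sum_k a_k x^k, matching x^k gives (k+2)(k+1) a_{k+2} = [k(k+1) - n(n+1)] a_k = (k - 6)(k + 7) a_k. The right side vanishes at k = 6, so the series with the parity of 6 terminates at degree 6.
Standard normalization (P_n(1) = 1): leading coefficient (2n)!/(2^n (n!)^2) = 479001600/(64*518400) = 231/16, so a_6 = 231/16. Work downward with a_k = (k+1)(k+2) a_{k+2} / ((k - 6)(k + 7)):
  a_4 = (5)(6)(231/16) / ((4 - 6)(4 + 7)) = (3465/8)/(-22) = -315/16
  a_2 = (3)(4)(-315/16) / ((2 - 6)(2 + 7)) = (-945/4)/(-36) = 105/16
  a_0 = (1)(2)(105/16) / ((0 - 6)(0 + 7)) = (105/8)/(-42) = -5/16
Hence P_6(x) = 231 x^6/16 - 315 x^4/16 + 105 x^2/16 - 5/16.

P_6(x); series = 231 x^6/16 - 315 x^4/16 + 105 x^2/16 - 5/16


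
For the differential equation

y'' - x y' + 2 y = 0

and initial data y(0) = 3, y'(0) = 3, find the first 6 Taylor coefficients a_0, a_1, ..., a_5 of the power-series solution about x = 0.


Ansatz: y(x) = sum_{n>=0} a_n x^n, so y'(x) = sum_{n>=1} n a_n x^(n-1) and y''(x) = sum_{n>=2} n(n-1) a_n x^(n-2).
Substitute into P(x) y'' + Q(x) y' + R(x) y = 0 with P(x) = 1, Q(x) = -x, R(x) = 2, and match powers of x.
Initial conditions: a_0 = 3, a_1 = 3.
Setting the coefficient of each power of x to zero and solving order by order (substituting the coefficients already found):
  x^0: 2 a_2 + 2 a_0 = 0  ->  2 a_2 = -2 a_0 = -6  ->  a_2 = -3
  x^1: 6 a_3 + a_1 = 0  ->  6 a_3 = -a_1 = -3  ->  a_3 = -1/2
  x^2: 12 a_4 = 0  ->  a_4 = 0
  x^3: 20 a_5 - a_3 = 0  ->  20 a_5 = a_3 = -1/2  ->  a_5 = -1/40
Truncated series: y(x) = 3 + 3 x - 3 x^2 - (1/2) x^3 - (1/40) x^5 + O(x^6).

a_0 = 3; a_1 = 3; a_2 = -3; a_3 = -1/2; a_4 = 0; a_5 = -1/40


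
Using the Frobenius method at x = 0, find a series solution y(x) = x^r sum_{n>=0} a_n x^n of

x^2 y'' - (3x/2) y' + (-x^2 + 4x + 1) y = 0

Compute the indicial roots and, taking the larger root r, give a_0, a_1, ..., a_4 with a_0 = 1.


Write in Frobenius form y'' + (p(x)/x) y' + (q(x)/x^2) y = 0:
  p(x) = -3/2,  q(x) = -x^2 + 4x + 1.
Indicial equation: r(r-1) + (-3/2) r + (1) = 0 -> roots r_1 = 2, r_2 = 1/2.
Take r = r_1 = 2. Let y(x) = x^r sum_{n>=0} a_n x^n with a_0 = 1.
Substitute y = x^r sum a_n x^n and match x^{r+n}. The recurrence is
  D(n) a_n + 4 a_{n-1} - 1 a_{n-2} = 0,  where D(n) = (r+n)(r+n-1) + (-3/2)(r+n) + (1).
  a_n = [-4 a_{n-1} + 1 a_{n-2}] / D(n).
Since the indicial polynomial factors as (r - r_1)(r - r_2), D(n) = (r_1 + n - r_1)(r_1 + n - r_2) = n(n + 3/2).
Evaluating step by step (a_0 = 1):
  n = 1: D(1) = 1(1 + 3/2) = 5/2; numerator = -4(1) = -4; a_1 = (-4)/(5/2) = -8/5
  n = 2: D(2) = 2(2 + 3/2) = 7; numerator = -4(-8/5) + 1(1) = 37/5; a_2 = (37/5)/(7) = 37/35
  n = 3: D(3) = 3(3 + 3/2) = 27/2; numerator = -4(37/35) + 1(-8/5) = -204/35; a_3 = (-204/35)/(27/2) = -136/315
  n = 4: D(4) = 4(4 + 3/2) = 22; numerator = -4(-136/315) + 1(37/35) = 877/315; a_4 = (877/315)/(22) = 877/6930

r = 2; a_0 = 1; a_1 = -8/5; a_2 = 37/35; a_3 = -136/315; a_4 = 877/6930


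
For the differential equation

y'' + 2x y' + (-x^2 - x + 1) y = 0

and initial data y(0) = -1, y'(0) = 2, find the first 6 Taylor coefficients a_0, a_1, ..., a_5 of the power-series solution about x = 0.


Ansatz: y(x) = sum_{n>=0} a_n x^n, so y'(x) = sum_{n>=1} n a_n x^(n-1) and y''(x) = sum_{n>=2} n(n-1) a_n x^(n-2).
Substitute into P(x) y'' + Q(x) y' + R(x) y = 0 with P(x) = 1, Q(x) = 2x, R(x) = -x^2 - x + 1, and match powers of x.
Initial conditions: a_0 = -1, a_1 = 2.
Setting the coefficient of each power of x to zero and solving order by order (substituting the coefficients already found):
  x^0: 2 a_2 + a_0 = 0  ->  2 a_2 = -a_0 = 1  ->  a_2 = 1/2
  x^1: 6 a_3 + 3 a_1 - a_0 = 0  ->  6 a_3 = -3 a_1 + a_0 = -7  ->  a_3 = -7/6
  x^2: 12 a_4 + 5 a_2 - a_1 - a_0 = 0  ->  12 a_4 = -5 a_2 + a_1 + a_0 = -3/2  ->  a_4 = -1/8
  x^3: 20 a_5 + 7 a_3 - a_2 - a_1 = 0  ->  20 a_5 = -7 a_3 + a_2 + a_1 = 32/3  ->  a_5 = 8/15
Truncated series: y(x) = -1 + 2 x + (1/2) x^2 - (7/6) x^3 - (1/8) x^4 + (8/15) x^5 + O(x^6).

a_0 = -1; a_1 = 2; a_2 = 1/2; a_3 = -7/6; a_4 = -1/8; a_5 = 8/15


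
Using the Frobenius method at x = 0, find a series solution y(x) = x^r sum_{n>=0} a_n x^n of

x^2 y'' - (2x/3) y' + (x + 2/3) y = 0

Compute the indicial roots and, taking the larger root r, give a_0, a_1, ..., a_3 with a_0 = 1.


Write in Frobenius form y'' + (p(x)/x) y' + (q(x)/x^2) y = 0:
  p(x) = -2/3,  q(x) = x + 2/3.
Indicial equation: r(r-1) + (-2/3) r + (2/3) = 0 -> roots r_1 = 1, r_2 = 2/3.
Take r = r_1 = 1. Let y(x) = x^r sum_{n>=0} a_n x^n with a_0 = 1.
Substitute y = x^r sum a_n x^n and match x^{r+n}. The recurrence is
  D(n) a_n + 1 a_{n-1} = 0,  where D(n) = (r+n)(r+n-1) + (-2/3)(r+n) + (2/3).
  a_n = -1 / D(n) * a_{n-1}.
Since the indicial polynomial factors as (r - r_1)(r - r_2), D(n) = (r_1 + n - r_1)(r_1 + n - r_2) = n(n + 1/3).
Evaluating step by step (a_0 = 1):
  n = 1: D(1) = 1(1 + 1/3) = 4/3; numerator = -1(1) = -1; a_1 = (-1)/(4/3) = -3/4
  n = 2: D(2) = 2(2 + 1/3) = 14/3; numerator = -1(-3/4) = 3/4; a_2 = (3/4)/(14/3) = 9/56
  n = 3: D(3) = 3(3 + 1/3) = 10; numerator = -1(9/56) = -9/56; a_3 = (-9/56)/(10) = -9/560

r = 1; a_0 = 1; a_1 = -3/4; a_2 = 9/56; a_3 = -9/560


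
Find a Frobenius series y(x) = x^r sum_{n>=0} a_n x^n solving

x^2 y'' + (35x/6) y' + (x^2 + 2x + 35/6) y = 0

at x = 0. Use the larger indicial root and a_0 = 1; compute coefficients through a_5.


Write in Frobenius form y'' + (p(x)/x) y' + (q(x)/x^2) y = 0:
  p(x) = 35/6,  q(x) = x^2 + 2x + 35/6.
Indicial equation: r(r-1) + (35/6) r + (35/6) = 0 -> roots r_1 = -7/3, r_2 = -5/2.
Take r = r_1 = -7/3. Let y(x) = x^r sum_{n>=0} a_n x^n with a_0 = 1.
Substitute y = x^r sum a_n x^n and match x^{r+n}. The recurrence is
  D(n) a_n + 2 a_{n-1} + 1 a_{n-2} = 0,  where D(n) = (r+n)(r+n-1) + (35/6)(r+n) + (35/6).
  a_n = [-2 a_{n-1} - 1 a_{n-2}] / D(n).
Since the indicial polynomial factors as (r - r_1)(r - r_2), D(n) = (r_1 + n - r_1)(r_1 + n - r_2) = n(n + 1/6).
Evaluating step by step (a_0 = 1):
  n = 1: D(1) = 1(1 + 1/6) = 7/6; numerator = -2(1) = -2; a_1 = (-2)/(7/6) = -12/7
  n = 2: D(2) = 2(2 + 1/6) = 13/3; numerator = -2(-12/7) - 1(1) = 17/7; a_2 = (17/7)/(13/3) = 51/91
  n = 3: D(3) = 3(3 + 1/6) = 19/2; numerator = -2(51/91) - 1(-12/7) = 54/91; a_3 = (54/91)/(19/2) = 108/1729
  n = 4: D(4) = 4(4 + 1/6) = 50/3; numerator = -2(108/1729) - 1(51/91) = -1185/1729; a_4 = (-1185/1729)/(50/3) = -711/17290
  n = 5: D(5) = 5(5 + 1/6) = 155/6; numerator = -2(-711/17290) - 1(108/1729) = 9/455; a_5 = (9/455)/(155/6) = 54/70525

r = -7/3; a_0 = 1; a_1 = -12/7; a_2 = 51/91; a_3 = 108/1729; a_4 = -711/17290; a_5 = 54/70525


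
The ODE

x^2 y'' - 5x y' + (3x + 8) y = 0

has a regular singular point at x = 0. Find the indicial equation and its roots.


Divide by x^2 to reach normal form y'' + P_1(x) y' + P_2(x) y = 0 with P_1(x) = -5/x and P_2(x) = 3/x + 8/x^2.
x = 0 is a singular point because the y'-coefficient -5/x has a pole at x = 0 and the y-coefficient 3/x + 8/x^2 has a pole at x = 0.
It is a regular singular point because x P_1(x) = p(x) = -5 and x^2 P_2(x) = q(x) = 3x + 8 are polynomials, hence analytic at x = 0.
p(0) = -5,  q(0) = 8.
Indicial equation: r(r-1) + p(0) r + q(0) = 0, i.e. r^2 + (p(0) - 1) r + q(0) = 0, i.e. r^2 - 6 r + 8 = 0.
Discriminant: (-6)^2 - 4(8) = 4, so r = (6 ± 2)/2.
Solving: r_1 = 4, r_2 = 2.

indicial: r^2 - 6 r + 8 = 0; roots r_1 = 4, r_2 = 2


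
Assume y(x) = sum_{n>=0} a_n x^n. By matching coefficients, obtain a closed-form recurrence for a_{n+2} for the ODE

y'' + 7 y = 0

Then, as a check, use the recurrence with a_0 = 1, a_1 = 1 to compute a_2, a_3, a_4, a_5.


Substitute y = sum_n a_n x^n into y'' + (const) y = 0.
y''(x) = sum_{n>=0} (n+2)(n+1) a_{n+2} x^n.
The ODE becomes sum_n [(n+2)(n+1) a_{n+2} + 7 a_n] x^n = 0.
Setting each coefficient to zero gives the recurrence:
  (n+2)(n+1) a_{n+2} + 7 a_n = 0,
  a_{n+2} = -7 / ((n+1)(n+2)) a_n.

Check with a_0 = 1, a_1 = 1 (apply the recurrence for n = 0, 1, 2, 3): a_0 = 1, a_1 = 1, a_2 = -7/2, a_3 = -7/6, a_4 = 49/24, a_5 = 49/120.

a_{n+2} = -7/((n+1)(n+2)) * a_n; check: a_0 = 1, a_1 = 1, a_2 = -7/2, a_3 = -7/6, a_4 = 49/24, a_5 = 49/120


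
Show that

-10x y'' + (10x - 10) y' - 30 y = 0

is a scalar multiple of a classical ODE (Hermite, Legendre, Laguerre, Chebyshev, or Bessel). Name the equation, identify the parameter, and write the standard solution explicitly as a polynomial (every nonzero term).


All three coefficients share the factor -10; dividing through by -10 gives  x y'' + (1 - x) y' + 3 y = 0.
This matches the Laguerre equation x y'' + (1 - x) y' + n y = 0 with n = 3; the polynomial solution is L_3(x).
With y = sum_k a_k x^k, matching x^k gives (k+1)k a_{k+1} + (k+1) a_{k+1} - k a_k + n a_k = 0, i.e. (k+1)^2 a_{k+1} = (k - n) a_k = (k - 3) a_k. The right side vanishes at k = 3, so the series terminates at degree 3.
Standard normalization L_n(0) = 1 gives a_0 = 1. Work upward with a_{k+1} = (k - 3) a_k / (k+1)^2:
  a_1 = (0 - 3)(1) / 1^2 = -3/1 = -3
  a_2 = (1 - 3)(-3) / 2^2 = 6/4 = 3/2
  a_3 = (2 - 3)(3/2) / 3^2 = (-3/2)/9 = -1/6
Hence L_3(x) = -x^3/6 + 3 x^2/2 - 3 x + 1.

L_3(x); series = -x^3/6 + 3 x^2/2 - 3 x + 1


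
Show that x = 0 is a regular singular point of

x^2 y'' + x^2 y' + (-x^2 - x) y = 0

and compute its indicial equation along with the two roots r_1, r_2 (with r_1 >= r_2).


Divide by x^2 to reach normal form y'' + P_1(x) y' + P_2(x) y = 0 with P_1(x) = 1 and P_2(x) = -1 - 1/x.
x = 0 is a singular point because the y-coefficient -1 - 1/x has a pole at x = 0.
It is a regular singular point because x P_1(x) = p(x) = x and x^2 P_2(x) = q(x) = -x^2 - x are polynomials, hence analytic at x = 0.
p(0) = 0,  q(0) = 0.
Indicial equation: r(r-1) + p(0) r + q(0) = 0, i.e. r^2 + (p(0) - 1) r + q(0) = 0, i.e. r^2 - 1 r = 0.
Discriminant: (-1)^2 - 4(0) = 1, so r = (1 ± 1)/2.
Solving: r_1 = 1, r_2 = 0.

indicial: r^2 - 1 r = 0; roots r_1 = 1, r_2 = 0


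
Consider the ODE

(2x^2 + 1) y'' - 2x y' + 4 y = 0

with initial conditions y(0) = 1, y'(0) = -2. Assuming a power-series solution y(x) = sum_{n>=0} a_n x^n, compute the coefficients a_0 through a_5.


Ansatz: y(x) = sum_{n>=0} a_n x^n, so y'(x) = sum_{n>=1} n a_n x^(n-1) and y''(x) = sum_{n>=2} n(n-1) a_n x^(n-2).
Substitute into P(x) y'' + Q(x) y' + R(x) y = 0 with P(x) = 2x^2 + 1, Q(x) = -2x, R(x) = 4, and match powers of x.
Initial conditions: a_0 = 1, a_1 = -2.
Setting the coefficient of each power of x to zero and solving order by order (substituting the coefficients already found):
  x^0: 2 a_2 + 4 a_0 = 0  ->  2 a_2 = -4 a_0 = -4  ->  a_2 = -2
  x^1: 6 a_3 + 2 a_1 = 0  ->  6 a_3 = -2 a_1 = 4  ->  a_3 = 2/3
  x^2: 12 a_4 + 4 a_2 = 0  ->  12 a_4 = -4 a_2 = 8  ->  a_4 = 2/3
  x^3: 20 a_5 + 10 a_3 = 0  ->  20 a_5 = -10 a_3 = -20/3  ->  a_5 = -1/3
Truncated series: y(x) = 1 - 2 x - 2 x^2 + (2/3) x^3 + (2/3) x^4 - (1/3) x^5 + O(x^6).

a_0 = 1; a_1 = -2; a_2 = -2; a_3 = 2/3; a_4 = 2/3; a_5 = -1/3


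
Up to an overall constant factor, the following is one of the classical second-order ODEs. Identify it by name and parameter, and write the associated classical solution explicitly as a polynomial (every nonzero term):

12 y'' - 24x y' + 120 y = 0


All three coefficients share the factor 12; dividing through by 12 gives  y'' - 2x y' + 10 y = 0.
This matches the Hermite equation y'' - 2x y' + 2n y = 0 with 2n = 10, so n = 5; the polynomial solution is H_5(x).
With y = sum_k a_k x^k, matching x^k gives (k+2)(k+1) a_{k+2} = 2(k - n) a_k = 2(k - 5) a_k. The right side vanishes at k = 5, so the series with the parity of 5 terminates at degree 5.
Standard normalization: leading coefficient of H_n is 2^n, so a_5 = 2^5 = 32. Work downward with a_k = (k+1)(k+2) a_{k+2} / (2(k - n)):
  a_3 = (4)(5)(32) / (2(3 - 5)) = 640/(-4) = -160
  a_1 = (2)(3)(-160) / (2(1 - 5)) = -960/(-8) = 120
Hence H_5(x) = 32 x^5 - 160 x^3 + 120 x.

H_5(x); series = 32 x^5 - 160 x^3 + 120 x


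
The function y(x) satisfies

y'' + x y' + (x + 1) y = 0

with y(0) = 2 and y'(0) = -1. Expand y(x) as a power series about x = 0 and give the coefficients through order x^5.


Ansatz: y(x) = sum_{n>=0} a_n x^n, so y'(x) = sum_{n>=1} n a_n x^(n-1) and y''(x) = sum_{n>=2} n(n-1) a_n x^(n-2).
Substitute into P(x) y'' + Q(x) y' + R(x) y = 0 with P(x) = 1, Q(x) = x, R(x) = x + 1, and match powers of x.
Initial conditions: a_0 = 2, a_1 = -1.
Setting the coefficient of each power of x to zero and solving order by order (substituting the coefficients already found):
  x^0: 2 a_2 + a_0 = 0  ->  2 a_2 = -a_0 = -2  ->  a_2 = -1
  x^1: 6 a_3 + 2 a_1 + a_0 = 0  ->  6 a_3 = -2 a_1 - a_0 = 0  ->  a_3 = 0
  x^2: 12 a_4 + 3 a_2 + a_1 = 0  ->  12 a_4 = -3 a_2 - a_1 = 4  ->  a_4 = 1/3
  x^3: 20 a_5 + 4 a_3 + a_2 = 0  ->  20 a_5 = -4 a_3 - a_2 = 1  ->  a_5 = 1/20
Truncated series: y(x) = 2 - x - x^2 + (1/3) x^4 + (1/20) x^5 + O(x^6).

a_0 = 2; a_1 = -1; a_2 = -1; a_3 = 0; a_4 = 1/3; a_5 = 1/20


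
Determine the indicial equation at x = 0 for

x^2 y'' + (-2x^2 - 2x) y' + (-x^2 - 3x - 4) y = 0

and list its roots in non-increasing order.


Divide by x^2 to reach normal form y'' + P_1(x) y' + P_2(x) y = 0 with P_1(x) = -2 - 2/x and P_2(x) = -1 - 3/x - 4/x^2.
x = 0 is a singular point because the y'-coefficient -2 - 2/x has a pole at x = 0 and the y-coefficient -1 - 3/x - 4/x^2 has a pole at x = 0.
It is a regular singular point because x P_1(x) = p(x) = -2x - 2 and x^2 P_2(x) = q(x) = -x^2 - 3x - 4 are polynomials, hence analytic at x = 0.
p(0) = -2,  q(0) = -4.
Indicial equation: r(r-1) + p(0) r + q(0) = 0, i.e. r^2 + (p(0) - 1) r + q(0) = 0, i.e. r^2 - 3 r - 4 = 0.
Discriminant: (-3)^2 - 4(-4) = 25, so r = (3 ± 5)/2.
Solving: r_1 = 4, r_2 = -1.

indicial: r^2 - 3 r - 4 = 0; roots r_1 = 4, r_2 = -1


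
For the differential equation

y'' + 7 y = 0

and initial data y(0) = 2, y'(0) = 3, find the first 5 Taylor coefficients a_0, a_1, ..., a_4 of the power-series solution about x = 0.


Ansatz: y(x) = sum_{n>=0} a_n x^n, so y'(x) = sum_{n>=1} n a_n x^(n-1) and y''(x) = sum_{n>=2} n(n-1) a_n x^(n-2).
Substitute into P(x) y'' + Q(x) y' + R(x) y = 0 with P(x) = 1, Q(x) = 0, R(x) = 7, and match powers of x.
Initial conditions: a_0 = 2, a_1 = 3.
Setting the coefficient of each power of x to zero and solving order by order (substituting the coefficients already found):
  x^0: 2 a_2 + 7 a_0 = 0  ->  2 a_2 = -7 a_0 = -14  ->  a_2 = -7
  x^1: 6 a_3 + 7 a_1 = 0  ->  6 a_3 = -7 a_1 = -21  ->  a_3 = -7/2
  x^2: 12 a_4 + 7 a_2 = 0  ->  12 a_4 = -7 a_2 = 49  ->  a_4 = 49/12
Truncated series: y(x) = 2 + 3 x - 7 x^2 - (7/2) x^3 + (49/12) x^4 + O(x^5).

a_0 = 2; a_1 = 3; a_2 = -7; a_3 = -7/2; a_4 = 49/12


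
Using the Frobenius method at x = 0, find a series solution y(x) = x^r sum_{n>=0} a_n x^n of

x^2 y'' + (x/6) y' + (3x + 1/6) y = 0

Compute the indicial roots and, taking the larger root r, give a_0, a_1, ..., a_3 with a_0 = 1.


Write in Frobenius form y'' + (p(x)/x) y' + (q(x)/x^2) y = 0:
  p(x) = 1/6,  q(x) = 3x + 1/6.
Indicial equation: r(r-1) + (1/6) r + (1/6) = 0 -> roots r_1 = 1/2, r_2 = 1/3.
Take r = r_1 = 1/2. Let y(x) = x^r sum_{n>=0} a_n x^n with a_0 = 1.
Substitute y = x^r sum a_n x^n and match x^{r+n}. The recurrence is
  D(n) a_n + 3 a_{n-1} = 0,  where D(n) = (r+n)(r+n-1) + (1/6)(r+n) + (1/6).
  a_n = -3 / D(n) * a_{n-1}.
Since the indicial polynomial factors as (r - r_1)(r - r_2), D(n) = (r_1 + n - r_1)(r_1 + n - r_2) = n(n + 1/6).
Evaluating step by step (a_0 = 1):
  n = 1: D(1) = 1(1 + 1/6) = 7/6; numerator = -3(1) = -3; a_1 = (-3)/(7/6) = -18/7
  n = 2: D(2) = 2(2 + 1/6) = 13/3; numerator = -3(-18/7) = 54/7; a_2 = (54/7)/(13/3) = 162/91
  n = 3: D(3) = 3(3 + 1/6) = 19/2; numerator = -3(162/91) = -486/91; a_3 = (-486/91)/(19/2) = -972/1729

r = 1/2; a_0 = 1; a_1 = -18/7; a_2 = 162/91; a_3 = -972/1729


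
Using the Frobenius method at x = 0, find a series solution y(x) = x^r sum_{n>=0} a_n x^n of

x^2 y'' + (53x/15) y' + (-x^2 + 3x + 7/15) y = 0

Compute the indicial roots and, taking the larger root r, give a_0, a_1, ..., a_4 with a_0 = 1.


Write in Frobenius form y'' + (p(x)/x) y' + (q(x)/x^2) y = 0:
  p(x) = 53/15,  q(x) = -x^2 + 3x + 7/15.
Indicial equation: r(r-1) + (53/15) r + (7/15) = 0 -> roots r_1 = -1/5, r_2 = -7/3.
Take r = r_1 = -1/5. Let y(x) = x^r sum_{n>=0} a_n x^n with a_0 = 1.
Substitute y = x^r sum a_n x^n and match x^{r+n}. The recurrence is
  D(n) a_n + 3 a_{n-1} - 1 a_{n-2} = 0,  where D(n) = (r+n)(r+n-1) + (53/15)(r+n) + (7/15).
  a_n = [-3 a_{n-1} + 1 a_{n-2}] / D(n).
Since the indicial polynomial factors as (r - r_1)(r - r_2), D(n) = (r_1 + n - r_1)(r_1 + n - r_2) = n(n + 32/15).
Evaluating step by step (a_0 = 1):
  n = 1: D(1) = 1(1 + 32/15) = 47/15; numerator = -3(1) = -3; a_1 = (-3)/(47/15) = -45/47
  n = 2: D(2) = 2(2 + 32/15) = 124/15; numerator = -3(-45/47) + 1(1) = 182/47; a_2 = (182/47)/(124/15) = 1365/2914
  n = 3: D(3) = 3(3 + 32/15) = 77/5; numerator = -3(1365/2914) + 1(-45/47) = -6885/2914; a_3 = (-6885/2914)/(77/5) = -34425/224378
  n = 4: D(4) = 4(4 + 32/15) = 368/15; numerator = -3(-34425/224378) + 1(1365/2914) = 104190/112189; a_4 = (104190/112189)/(368/15) = 33975/897512

r = -1/5; a_0 = 1; a_1 = -45/47; a_2 = 1365/2914; a_3 = -34425/224378; a_4 = 33975/897512


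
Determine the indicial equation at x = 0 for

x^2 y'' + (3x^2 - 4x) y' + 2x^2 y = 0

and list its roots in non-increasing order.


Divide by x^2 to reach normal form y'' + P_1(x) y' + P_2(x) y = 0 with P_1(x) = 3 - 4/x and P_2(x) = 2.
x = 0 is a singular point because the y'-coefficient 3 - 4/x has a pole at x = 0.
It is a regular singular point because x P_1(x) = p(x) = 3x - 4 and x^2 P_2(x) = q(x) = 2x^2 are polynomials, hence analytic at x = 0.
p(0) = -4,  q(0) = 0.
Indicial equation: r(r-1) + p(0) r + q(0) = 0, i.e. r^2 + (p(0) - 1) r + q(0) = 0, i.e. r^2 - 5 r = 0.
Discriminant: (-5)^2 - 4(0) = 25, so r = (5 ± 5)/2.
Solving: r_1 = 5, r_2 = 0.

indicial: r^2 - 5 r = 0; roots r_1 = 5, r_2 = 0


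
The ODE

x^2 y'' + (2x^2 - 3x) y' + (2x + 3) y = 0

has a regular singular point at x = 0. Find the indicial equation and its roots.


Divide by x^2 to reach normal form y'' + P_1(x) y' + P_2(x) y = 0 with P_1(x) = 2 - 3/x and P_2(x) = 2/x + 3/x^2.
x = 0 is a singular point because the y'-coefficient 2 - 3/x has a pole at x = 0 and the y-coefficient 2/x + 3/x^2 has a pole at x = 0.
It is a regular singular point because x P_1(x) = p(x) = 2x - 3 and x^2 P_2(x) = q(x) = 2x + 3 are polynomials, hence analytic at x = 0.
p(0) = -3,  q(0) = 3.
Indicial equation: r(r-1) + p(0) r + q(0) = 0, i.e. r^2 + (p(0) - 1) r + q(0) = 0, i.e. r^2 - 4 r + 3 = 0.
Discriminant: (-4)^2 - 4(3) = 4, so r = (4 ± 2)/2.
Solving: r_1 = 3, r_2 = 1.

indicial: r^2 - 4 r + 3 = 0; roots r_1 = 3, r_2 = 1


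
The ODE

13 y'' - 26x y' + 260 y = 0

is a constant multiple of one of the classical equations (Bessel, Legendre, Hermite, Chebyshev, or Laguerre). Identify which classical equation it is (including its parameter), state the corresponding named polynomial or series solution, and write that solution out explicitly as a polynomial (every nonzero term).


All three coefficients share the factor 13; dividing through by 13 gives  y'' - 2x y' + 20 y = 0.
This matches the Hermite equation y'' - 2x y' + 2n y = 0 with 2n = 20, so n = 10; the polynomial solution is H_10(x).
With y = sum_k a_k x^k, matching x^k gives (k+2)(k+1) a_{k+2} = 2(k - n) a_k = 2(k - 10) a_k. The right side vanishes at k = 10, so the series with the parity of 10 terminates at degree 10.
Standard normalization: leading coefficient of H_n is 2^n, so a_10 = 2^10 = 1024. Work downward with a_k = (k+1)(k+2) a_{k+2} / (2(k - n)):
  a_8 = (9)(10)(1024) / (2(8 - 10)) = 92160/(-4) = -23040
  a_6 = (7)(8)(-23040) / (2(6 - 10)) = -1290240/(-8) = 161280
  a_4 = (5)(6)(161280) / (2(4 - 10)) = 4838400/(-12) = -403200
  a_2 = (3)(4)(-403200) / (2(2 - 10)) = -4838400/(-16) = 302400
  a_0 = (1)(2)(302400) / (2(0 - 10)) = 604800/(-20) = -30240
Hence H_10(x) = 1024 x^10 - 23040 x^8 + 161280 x^6 - 403200 x^4 + 302400 x^2 - 30240.

H_10(x); series = 1024 x^10 - 23040 x^8 + 161280 x^6 - 403200 x^4 + 302400 x^2 - 30240


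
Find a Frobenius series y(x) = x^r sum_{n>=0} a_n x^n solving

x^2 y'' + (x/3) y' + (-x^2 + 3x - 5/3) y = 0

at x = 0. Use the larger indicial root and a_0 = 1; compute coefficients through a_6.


Write in Frobenius form y'' + (p(x)/x) y' + (q(x)/x^2) y = 0:
  p(x) = 1/3,  q(x) = -x^2 + 3x - 5/3.
Indicial equation: r(r-1) + (1/3) r + (-5/3) = 0 -> roots r_1 = 5/3, r_2 = -1.
Take r = r_1 = 5/3. Let y(x) = x^r sum_{n>=0} a_n x^n with a_0 = 1.
Substitute y = x^r sum a_n x^n and match x^{r+n}. The recurrence is
  D(n) a_n + 3 a_{n-1} - 1 a_{n-2} = 0,  where D(n) = (r+n)(r+n-1) + (1/3)(r+n) + (-5/3).
  a_n = [-3 a_{n-1} + 1 a_{n-2}] / D(n).
Since the indicial polynomial factors as (r - r_1)(r - r_2), D(n) = (r_1 + n - r_1)(r_1 + n - r_2) = n(n + 8/3).
Evaluating step by step (a_0 = 1):
  n = 1: D(1) = 1(1 + 8/3) = 11/3; numerator = -3(1) = -3; a_1 = (-3)/(11/3) = -9/11
  n = 2: D(2) = 2(2 + 8/3) = 28/3; numerator = -3(-9/11) + 1(1) = 38/11; a_2 = (38/11)/(28/3) = 57/154
  n = 3: D(3) = 3(3 + 8/3) = 17; numerator = -3(57/154) + 1(-9/11) = -27/14; a_3 = (-27/14)/(17) = -27/238
  n = 4: D(4) = 4(4 + 8/3) = 80/3; numerator = -3(-27/238) + 1(57/154) = 930/1309; a_4 = (930/1309)/(80/3) = 279/10472
  n = 5: D(5) = 5(5 + 8/3) = 115/3; numerator = -3(279/10472) + 1(-27/238) = -2025/10472; a_5 = (-2025/10472)/(115/3) = -1215/240856
  n = 6: D(6) = 6(6 + 8/3) = 52; numerator = -3(-1215/240856) + 1(279/10472) = 5031/120428; a_6 = (5031/120428)/(52) = 387/481712

r = 5/3; a_0 = 1; a_1 = -9/11; a_2 = 57/154; a_3 = -27/238; a_4 = 279/10472; a_5 = -1215/240856; a_6 = 387/481712


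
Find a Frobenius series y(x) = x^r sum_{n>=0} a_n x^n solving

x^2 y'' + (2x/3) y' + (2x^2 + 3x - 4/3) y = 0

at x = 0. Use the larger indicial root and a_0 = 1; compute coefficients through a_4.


Write in Frobenius form y'' + (p(x)/x) y' + (q(x)/x^2) y = 0:
  p(x) = 2/3,  q(x) = 2x^2 + 3x - 4/3.
Indicial equation: r(r-1) + (2/3) r + (-4/3) = 0 -> roots r_1 = 4/3, r_2 = -1.
Take r = r_1 = 4/3. Let y(x) = x^r sum_{n>=0} a_n x^n with a_0 = 1.
Substitute y = x^r sum a_n x^n and match x^{r+n}. The recurrence is
  D(n) a_n + 3 a_{n-1} + 2 a_{n-2} = 0,  where D(n) = (r+n)(r+n-1) + (2/3)(r+n) + (-4/3).
  a_n = [-3 a_{n-1} - 2 a_{n-2}] / D(n).
Since the indicial polynomial factors as (r - r_1)(r - r_2), D(n) = (r_1 + n - r_1)(r_1 + n - r_2) = n(n + 7/3).
Evaluating step by step (a_0 = 1):
  n = 1: D(1) = 1(1 + 7/3) = 10/3; numerator = -3(1) = -3; a_1 = (-3)/(10/3) = -9/10
  n = 2: D(2) = 2(2 + 7/3) = 26/3; numerator = -3(-9/10) - 2(1) = 7/10; a_2 = (7/10)/(26/3) = 21/260
  n = 3: D(3) = 3(3 + 7/3) = 16; numerator = -3(21/260) - 2(-9/10) = 81/52; a_3 = (81/52)/(16) = 81/832
  n = 4: D(4) = 4(4 + 7/3) = 76/3; numerator = -3(81/832) - 2(21/260) = -1887/4160; a_4 = (-1887/4160)/(76/3) = -5661/316160

r = 4/3; a_0 = 1; a_1 = -9/10; a_2 = 21/260; a_3 = 81/832; a_4 = -5661/316160


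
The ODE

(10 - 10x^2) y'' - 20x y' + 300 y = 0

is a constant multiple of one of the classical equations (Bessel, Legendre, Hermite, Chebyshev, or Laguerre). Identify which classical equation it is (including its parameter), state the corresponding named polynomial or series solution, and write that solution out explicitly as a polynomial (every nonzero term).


All three coefficients share the factor 10; dividing through by 10 gives  (1 - x^2) y'' - 2x y' + 30 y = 0.
This matches the Legendre equation (1 - x^2) y'' - 2x y' + n(n+1) y = 0 (note the -2x y' term) with n(n+1) = 30, so n = 5; the polynomial solution is P_5(x).
With y = sum_k a_k x^k, matching x^k gives (k+2)(k+1) a_{k+2} = [k(k+1) - n(n+1)] a_k = (k - 5)(k + 6) a_k. The right side vanishes at k = 5, so the series with the parity of 5 terminates at degree 5.
Standard normalization (P_n(1) = 1): leading coefficient (2n)!/(2^n (n!)^2) = 3628800/(32*14400) = 63/8, so a_5 = 63/8. Work downward with a_k = (k+1)(k+2) a_{k+2} / ((k - 5)(k + 6)):
  a_3 = (4)(5)(63/8) / ((3 - 5)(3 + 6)) = (315/2)/(-18) = -35/4
  a_1 = (2)(3)(-35/4) / ((1 - 5)(1 + 6)) = (-105/2)/(-28) = 15/8
Hence P_5(x) = 63 x^5/8 - 35 x^3/4 + 15 x/8.

P_5(x); series = 63 x^5/8 - 35 x^3/4 + 15 x/8


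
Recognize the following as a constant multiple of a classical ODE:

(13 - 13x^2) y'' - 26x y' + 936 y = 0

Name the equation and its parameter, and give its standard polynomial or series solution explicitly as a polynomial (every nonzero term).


All three coefficients share the factor 13; dividing through by 13 gives  (1 - x^2) y'' - 2x y' + 72 y = 0.
This matches the Legendre equation (1 - x^2) y'' - 2x y' + n(n+1) y = 0 (note the -2x y' term) with n(n+1) = 72, so n = 8; the polynomial solution is P_8(x).
With y = sum_k a_k x^k, matching x^k gives (k+2)(k+1) a_{k+2} = [k(k+1) - n(n+1)] a_k = (k - 8)(k + 9) a_k. The right side vanishes at k = 8, so the series with the parity of 8 terminates at degree 8.
Standard normalization (P_n(1) = 1): leading coefficient (2n)!/(2^n (n!)^2) = 20922789888000/(256*1625702400) = 6435/128, so a_8 = 6435/128. Work downward with a_k = (k+1)(k+2) a_{k+2} / ((k - 8)(k + 9)):
  a_6 = (7)(8)(6435/128) / ((6 - 8)(6 + 9)) = (45045/16)/(-30) = -3003/32
  a_4 = (5)(6)(-3003/32) / ((4 - 8)(4 + 9)) = (-45045/16)/(-52) = 3465/64
  a_2 = (3)(4)(3465/64) / ((2 - 8)(2 + 9)) = (10395/16)/(-66) = -315/32
  a_0 = (1)(2)(-315/32) / ((0 - 8)(0 + 9)) = (-315/16)/(-72) = 35/128
Hence P_8(x) = 6435 x^8/128 - 3003 x^6/32 + 3465 x^4/64 - 315 x^2/32 + 35/128.

P_8(x); series = 6435 x^8/128 - 3003 x^6/32 + 3465 x^4/64 - 315 x^2/32 + 35/128


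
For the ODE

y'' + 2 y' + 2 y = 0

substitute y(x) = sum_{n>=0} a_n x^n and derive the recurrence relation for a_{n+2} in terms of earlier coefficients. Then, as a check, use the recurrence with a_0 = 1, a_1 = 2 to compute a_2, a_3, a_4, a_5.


Substitute y = sum_n a_n x^n.
y''(x) has coefficient (n+2)(n+1) a_{n+2} at x^n;
2 y'(x) has coefficient 2 (n+1) a_{n+1} at x^n;
2 y(x) has coefficient 2 a_n at x^n.
Matching x^n: (n+2)(n+1) a_{n+2} + 2 (n+1) a_{n+1} + 2 a_n = 0.
Thus a_{n+2} = [-2 (n+1) a_{n+1} - 2 a_n] / ((n+1)(n+2)).

Check with a_0 = 1, a_1 = 2 (apply the recurrence for n = 0, 1, 2, 3): a_0 = 1, a_1 = 2, a_2 = -3, a_3 = 4/3, a_4 = -1/6, a_5 = -1/15.

a_(n+2) = [-2 (n+1) a_(n+1) - 2 a_n] / ((n+1)(n+2)); check: a_0 = 1, a_1 = 2, a_2 = -3, a_3 = 4/3, a_4 = -1/6, a_5 = -1/15


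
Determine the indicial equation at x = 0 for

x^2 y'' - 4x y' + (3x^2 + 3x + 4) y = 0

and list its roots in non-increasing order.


Divide by x^2 to reach normal form y'' + P_1(x) y' + P_2(x) y = 0 with P_1(x) = -4/x and P_2(x) = 3 + 3/x + 4/x^2.
x = 0 is a singular point because the y'-coefficient -4/x has a pole at x = 0 and the y-coefficient 3 + 3/x + 4/x^2 has a pole at x = 0.
It is a regular singular point because x P_1(x) = p(x) = -4 and x^2 P_2(x) = q(x) = 3x^2 + 3x + 4 are polynomials, hence analytic at x = 0.
p(0) = -4,  q(0) = 4.
Indicial equation: r(r-1) + p(0) r + q(0) = 0, i.e. r^2 + (p(0) - 1) r + q(0) = 0, i.e. r^2 - 5 r + 4 = 0.
Discriminant: (-5)^2 - 4(4) = 9, so r = (5 ± 3)/2.
Solving: r_1 = 4, r_2 = 1.

indicial: r^2 - 5 r + 4 = 0; roots r_1 = 4, r_2 = 1


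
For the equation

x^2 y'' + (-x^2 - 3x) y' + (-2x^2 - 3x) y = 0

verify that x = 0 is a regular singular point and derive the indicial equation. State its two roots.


Divide by x^2 to reach normal form y'' + P_1(x) y' + P_2(x) y = 0 with P_1(x) = -1 - 3/x and P_2(x) = -2 - 3/x.
x = 0 is a singular point because the y'-coefficient -1 - 3/x has a pole at x = 0 and the y-coefficient -2 - 3/x has a pole at x = 0.
It is a regular singular point because x P_1(x) = p(x) = -x - 3 and x^2 P_2(x) = q(x) = -2x^2 - 3x are polynomials, hence analytic at x = 0.
p(0) = -3,  q(0) = 0.
Indicial equation: r(r-1) + p(0) r + q(0) = 0, i.e. r^2 + (p(0) - 1) r + q(0) = 0, i.e. r^2 - 4 r = 0.
Discriminant: (-4)^2 - 4(0) = 16, so r = (4 ± 4)/2.
Solving: r_1 = 4, r_2 = 0.

indicial: r^2 - 4 r = 0; roots r_1 = 4, r_2 = 0


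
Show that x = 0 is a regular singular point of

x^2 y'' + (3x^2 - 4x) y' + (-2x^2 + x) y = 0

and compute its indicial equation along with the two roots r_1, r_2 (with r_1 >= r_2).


Divide by x^2 to reach normal form y'' + P_1(x) y' + P_2(x) y = 0 with P_1(x) = 3 - 4/x and P_2(x) = -2 + 1/x.
x = 0 is a singular point because the y'-coefficient 3 - 4/x has a pole at x = 0 and the y-coefficient -2 + 1/x has a pole at x = 0.
It is a regular singular point because x P_1(x) = p(x) = 3x - 4 and x^2 P_2(x) = q(x) = -2x^2 + x are polynomials, hence analytic at x = 0.
p(0) = -4,  q(0) = 0.
Indicial equation: r(r-1) + p(0) r + q(0) = 0, i.e. r^2 + (p(0) - 1) r + q(0) = 0, i.e. r^2 - 5 r = 0.
Discriminant: (-5)^2 - 4(0) = 25, so r = (5 ± 5)/2.
Solving: r_1 = 5, r_2 = 0.

indicial: r^2 - 5 r = 0; roots r_1 = 5, r_2 = 0


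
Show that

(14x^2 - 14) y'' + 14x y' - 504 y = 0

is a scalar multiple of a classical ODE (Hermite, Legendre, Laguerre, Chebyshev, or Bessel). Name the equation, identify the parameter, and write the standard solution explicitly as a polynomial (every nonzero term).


All three coefficients share the factor -14; dividing through by -14 gives  (1 - x^2) y'' - x y' + 36 y = 0.
This matches the Chebyshev equation (1 - x^2) y'' - x y' + n^2 y = 0 (note the -x y' term, not -2x y') with n^2 = 36, so n = 6; the polynomial solution is T_6(x).
With y = sum_k a_k x^k, matching x^k gives (k+2)(k+1) a_{k+2} = (k^2 - n^2) a_k = (k - 6)(k + 6) a_k. The right side vanishes at k = 6, so the series with the parity of 6 terminates at degree 6.
Standard normalization: leading coefficient of T_n is 2^(n-1), so a_6 = 2^5 = 32. Work downward with a_k = (k+1)(k+2) a_{k+2} / ((k - 6)(k + 6)):
  a_4 = (5)(6)(32) / ((4 - 6)(4 + 6)) = 960/(-20) = -48
  a_2 = (3)(4)(-48) / ((2 - 6)(2 + 6)) = -576/(-32) = 18
  a_0 = (1)(2)(18) / ((0 - 6)(0 + 6)) = 36/(-36) = -1
Hence T_6(x) = 32 x^6 - 48 x^4 + 18 x^2 - 1.

T_6(x); series = 32 x^6 - 48 x^4 + 18 x^2 - 1


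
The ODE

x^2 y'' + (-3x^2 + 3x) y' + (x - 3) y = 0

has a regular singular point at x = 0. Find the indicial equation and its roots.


Divide by x^2 to reach normal form y'' + P_1(x) y' + P_2(x) y = 0 with P_1(x) = -3 + 3/x and P_2(x) = 1/x - 3/x^2.
x = 0 is a singular point because the y'-coefficient -3 + 3/x has a pole at x = 0 and the y-coefficient 1/x - 3/x^2 has a pole at x = 0.
It is a regular singular point because x P_1(x) = p(x) = 3 - 3x and x^2 P_2(x) = q(x) = x - 3 are polynomials, hence analytic at x = 0.
p(0) = 3,  q(0) = -3.
Indicial equation: r(r-1) + p(0) r + q(0) = 0, i.e. r^2 + (p(0) - 1) r + q(0) = 0, i.e. r^2 + 2 r - 3 = 0.
Discriminant: (2)^2 - 4(-3) = 16, so r = (-2 ± 4)/2.
Solving: r_1 = 1, r_2 = -3.

indicial: r^2 + 2 r - 3 = 0; roots r_1 = 1, r_2 = -3


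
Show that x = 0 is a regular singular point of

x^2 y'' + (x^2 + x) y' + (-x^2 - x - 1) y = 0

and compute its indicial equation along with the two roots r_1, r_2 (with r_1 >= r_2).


Divide by x^2 to reach normal form y'' + P_1(x) y' + P_2(x) y = 0 with P_1(x) = 1 + 1/x and P_2(x) = -1 - 1/x - 1/x^2.
x = 0 is a singular point because the y'-coefficient 1 + 1/x has a pole at x = 0 and the y-coefficient -1 - 1/x - 1/x^2 has a pole at x = 0.
It is a regular singular point because x P_1(x) = p(x) = x + 1 and x^2 P_2(x) = q(x) = -x^2 - x - 1 are polynomials, hence analytic at x = 0.
p(0) = 1,  q(0) = -1.
Indicial equation: r(r-1) + p(0) r + q(0) = 0, i.e. r^2 + (p(0) - 1) r + q(0) = 0, i.e. r^2 - 1 = 0.
Discriminant: (0)^2 - 4(-1) = 4, so r = (0 ± 2)/2.
Solving: r_1 = 1, r_2 = -1.

indicial: r^2 - 1 = 0; roots r_1 = 1, r_2 = -1


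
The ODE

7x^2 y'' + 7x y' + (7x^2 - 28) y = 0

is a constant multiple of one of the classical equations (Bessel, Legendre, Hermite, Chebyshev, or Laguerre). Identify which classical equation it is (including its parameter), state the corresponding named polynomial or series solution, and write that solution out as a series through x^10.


All three coefficients share the factor 7; dividing through by 7 gives  x^2 y'' + x y' + (x^2 - 4) y = 0.
This matches the Bessel equation x^2 y'' + x y' + (x^2 - nu^2) y = 0 with nu^2 = 4, so nu = 2; the solution bounded at x = 0 is J_2(x).
Frobenius at x = 0: indicial roots ±nu; for r = nu the recurrence k(k + 2nu) c_k = -c_{k-2} gives the standard series J_nu(x) = sum_{k>=0} (-1)^k / (k! (k+nu)!) (x/2)^(2k+nu). Evaluate the first 5 terms:
  k = 0: (-1)^0 / (0! * 2! * 2^2) x^2 = 1/(1*2*4) x^2 = (1/8) x^2
  k = 1: (-1)^1 / (1! * 3! * 2^4) x^4 = -1/(1*6*16) x^4 = (-1/96) x^4
  k = 2: (-1)^2 / (2! * 4! * 2^6) x^6 = 1/(2*24*64) x^6 = (1/3072) x^6
  k = 3: (-1)^3 / (3! * 5! * 2^8) x^8 = -1/(6*120*256) x^8 = (-1/184320) x^8
  k = 4: (-1)^4 / (4! * 6! * 2^10) x^10 = 1/(24*720*1024) x^10 = (1/17694720) x^10
Hence J_2(x) = x^10/17694720 - x^8/184320 + x^6/3072 - x^4/96 + x^2/8 + ....

J_2(x); series = x^10/17694720 - x^8/184320 + x^6/3072 - x^4/96 + x^2/8


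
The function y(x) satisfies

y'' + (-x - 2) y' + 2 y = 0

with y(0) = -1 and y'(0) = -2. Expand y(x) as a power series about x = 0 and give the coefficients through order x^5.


Ansatz: y(x) = sum_{n>=0} a_n x^n, so y'(x) = sum_{n>=1} n a_n x^(n-1) and y''(x) = sum_{n>=2} n(n-1) a_n x^(n-2).
Substitute into P(x) y'' + Q(x) y' + R(x) y = 0 with P(x) = 1, Q(x) = -x - 2, R(x) = 2, and match powers of x.
Initial conditions: a_0 = -1, a_1 = -2.
Setting the coefficient of each power of x to zero and solving order by order (substituting the coefficients already found):
  x^0: 2 a_2 - 2 a_1 + 2 a_0 = 0  ->  2 a_2 = 2 a_1 - 2 a_0 = -2  ->  a_2 = -1
  x^1: 6 a_3 - 4 a_2 + a_1 = 0  ->  6 a_3 = 4 a_2 - a_1 = -2  ->  a_3 = -1/3
  x^2: 12 a_4 - 6 a_3 = 0  ->  12 a_4 = 6 a_3 = -2  ->  a_4 = -1/6
  x^3: 20 a_5 - 8 a_4 - a_3 = 0  ->  20 a_5 = 8 a_4 + a_3 = -5/3  ->  a_5 = -1/12
Truncated series: y(x) = -1 - 2 x - x^2 - (1/3) x^3 - (1/6) x^4 - (1/12) x^5 + O(x^6).

a_0 = -1; a_1 = -2; a_2 = -1; a_3 = -1/3; a_4 = -1/6; a_5 = -1/12


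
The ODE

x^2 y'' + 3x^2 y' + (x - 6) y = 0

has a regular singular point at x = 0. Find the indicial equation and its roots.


Divide by x^2 to reach normal form y'' + P_1(x) y' + P_2(x) y = 0 with P_1(x) = 3 and P_2(x) = 1/x - 6/x^2.
x = 0 is a singular point because the y-coefficient 1/x - 6/x^2 has a pole at x = 0.
It is a regular singular point because x P_1(x) = p(x) = 3x and x^2 P_2(x) = q(x) = x - 6 are polynomials, hence analytic at x = 0.
p(0) = 0,  q(0) = -6.
Indicial equation: r(r-1) + p(0) r + q(0) = 0, i.e. r^2 + (p(0) - 1) r + q(0) = 0, i.e. r^2 - 1 r - 6 = 0.
Discriminant: (-1)^2 - 4(-6) = 25, so r = (1 ± 5)/2.
Solving: r_1 = 3, r_2 = -2.

indicial: r^2 - 1 r - 6 = 0; roots r_1 = 3, r_2 = -2


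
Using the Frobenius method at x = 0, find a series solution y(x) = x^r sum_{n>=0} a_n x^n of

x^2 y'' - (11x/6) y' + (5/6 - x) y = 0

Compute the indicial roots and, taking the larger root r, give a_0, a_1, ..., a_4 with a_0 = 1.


Write in Frobenius form y'' + (p(x)/x) y' + (q(x)/x^2) y = 0:
  p(x) = -11/6,  q(x) = 5/6 - x.
Indicial equation: r(r-1) + (-11/6) r + (5/6) = 0 -> roots r_1 = 5/2, r_2 = 1/3.
Take r = r_1 = 5/2. Let y(x) = x^r sum_{n>=0} a_n x^n with a_0 = 1.
Substitute y = x^r sum a_n x^n and match x^{r+n}. The recurrence is
  D(n) a_n - 1 a_{n-1} = 0,  where D(n) = (r+n)(r+n-1) + (-11/6)(r+n) + (5/6).
  a_n = 1 / D(n) * a_{n-1}.
Since the indicial polynomial factors as (r - r_1)(r - r_2), D(n) = (r_1 + n - r_1)(r_1 + n - r_2) = n(n + 13/6).
Evaluating step by step (a_0 = 1):
  n = 1: D(1) = 1(1 + 13/6) = 19/6; numerator = 1(1) = 1; a_1 = (1)/(19/6) = 6/19
  n = 2: D(2) = 2(2 + 13/6) = 25/3; numerator = 1(6/19) = 6/19; a_2 = (6/19)/(25/3) = 18/475
  n = 3: D(3) = 3(3 + 13/6) = 31/2; numerator = 1(18/475) = 18/475; a_3 = (18/475)/(31/2) = 36/14725
  n = 4: D(4) = 4(4 + 13/6) = 74/3; numerator = 1(36/14725) = 36/14725; a_4 = (36/14725)/(74/3) = 54/544825

r = 5/2; a_0 = 1; a_1 = 6/19; a_2 = 18/475; a_3 = 36/14725; a_4 = 54/544825


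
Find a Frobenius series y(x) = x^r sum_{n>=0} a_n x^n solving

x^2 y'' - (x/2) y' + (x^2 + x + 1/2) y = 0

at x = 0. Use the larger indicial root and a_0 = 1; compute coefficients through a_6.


Write in Frobenius form y'' + (p(x)/x) y' + (q(x)/x^2) y = 0:
  p(x) = -1/2,  q(x) = x^2 + x + 1/2.
Indicial equation: r(r-1) + (-1/2) r + (1/2) = 0 -> roots r_1 = 1, r_2 = 1/2.
Take r = r_1 = 1. Let y(x) = x^r sum_{n>=0} a_n x^n with a_0 = 1.
Substitute y = x^r sum a_n x^n and match x^{r+n}. The recurrence is
  D(n) a_n + 1 a_{n-1} + 1 a_{n-2} = 0,  where D(n) = (r+n)(r+n-1) + (-1/2)(r+n) + (1/2).
  a_n = [-1 a_{n-1} - 1 a_{n-2}] / D(n).
Since the indicial polynomial factors as (r - r_1)(r - r_2), D(n) = (r_1 + n - r_1)(r_1 + n - r_2) = n(n + 1/2).
Evaluating step by step (a_0 = 1):
  n = 1: D(1) = 1(1 + 1/2) = 3/2; numerator = -1(1) = -1; a_1 = (-1)/(3/2) = -2/3
  n = 2: D(2) = 2(2 + 1/2) = 5; numerator = -1(-2/3) - 1(1) = -1/3; a_2 = (-1/3)/(5) = -1/15
  n = 3: D(3) = 3(3 + 1/2) = 21/2; numerator = -1(-1/15) - 1(-2/3) = 11/15; a_3 = (11/15)/(21/2) = 22/315
  n = 4: D(4) = 4(4 + 1/2) = 18; numerator = -1(22/315) - 1(-1/15) = -1/315; a_4 = (-1/315)/(18) = -1/5670
  n = 5: D(5) = 5(5 + 1/2) = 55/2; numerator = -1(-1/5670) - 1(22/315) = -79/1134; a_5 = (-79/1134)/(55/2) = -79/31185
  n = 6: D(6) = 6(6 + 1/2) = 39; numerator = -1(-79/31185) - 1(-1/5670) = 169/62370; a_6 = (169/62370)/(39) = 13/187110

r = 1; a_0 = 1; a_1 = -2/3; a_2 = -1/15; a_3 = 22/315; a_4 = -1/5670; a_5 = -79/31185; a_6 = 13/187110


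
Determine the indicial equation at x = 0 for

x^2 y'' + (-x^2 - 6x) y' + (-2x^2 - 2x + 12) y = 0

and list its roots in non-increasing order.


Divide by x^2 to reach normal form y'' + P_1(x) y' + P_2(x) y = 0 with P_1(x) = -1 - 6/x and P_2(x) = -2 - 2/x + 12/x^2.
x = 0 is a singular point because the y'-coefficient -1 - 6/x has a pole at x = 0 and the y-coefficient -2 - 2/x + 12/x^2 has a pole at x = 0.
It is a regular singular point because x P_1(x) = p(x) = -x - 6 and x^2 P_2(x) = q(x) = -2x^2 - 2x + 12 are polynomials, hence analytic at x = 0.
p(0) = -6,  q(0) = 12.
Indicial equation: r(r-1) + p(0) r + q(0) = 0, i.e. r^2 + (p(0) - 1) r + q(0) = 0, i.e. r^2 - 7 r + 12 = 0.
Discriminant: (-7)^2 - 4(12) = 1, so r = (7 ± 1)/2.
Solving: r_1 = 4, r_2 = 3.

indicial: r^2 - 7 r + 12 = 0; roots r_1 = 4, r_2 = 3


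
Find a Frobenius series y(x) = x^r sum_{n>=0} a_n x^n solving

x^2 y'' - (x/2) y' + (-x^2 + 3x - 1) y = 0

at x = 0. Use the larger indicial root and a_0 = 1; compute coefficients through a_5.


Write in Frobenius form y'' + (p(x)/x) y' + (q(x)/x^2) y = 0:
  p(x) = -1/2,  q(x) = -x^2 + 3x - 1.
Indicial equation: r(r-1) + (-1/2) r + (-1) = 0 -> roots r_1 = 2, r_2 = -1/2.
Take r = r_1 = 2. Let y(x) = x^r sum_{n>=0} a_n x^n with a_0 = 1.
Substitute y = x^r sum a_n x^n and match x^{r+n}. The recurrence is
  D(n) a_n + 3 a_{n-1} - 1 a_{n-2} = 0,  where D(n) = (r+n)(r+n-1) + (-1/2)(r+n) + (-1).
  a_n = [-3 a_{n-1} + 1 a_{n-2}] / D(n).
Since the indicial polynomial factors as (r - r_1)(r - r_2), D(n) = (r_1 + n - r_1)(r_1 + n - r_2) = n(n + 5/2).
Evaluating step by step (a_0 = 1):
  n = 1: D(1) = 1(1 + 5/2) = 7/2; numerator = -3(1) = -3; a_1 = (-3)/(7/2) = -6/7
  n = 2: D(2) = 2(2 + 5/2) = 9; numerator = -3(-6/7) + 1(1) = 25/7; a_2 = (25/7)/(9) = 25/63
  n = 3: D(3) = 3(3 + 5/2) = 33/2; numerator = -3(25/63) + 1(-6/7) = -43/21; a_3 = (-43/21)/(33/2) = -86/693
  n = 4: D(4) = 4(4 + 5/2) = 26; numerator = -3(-86/693) + 1(25/63) = 533/693; a_4 = (533/693)/(26) = 41/1386
  n = 5: D(5) = 5(5 + 5/2) = 75/2; numerator = -3(41/1386) + 1(-86/693) = -295/1386; a_5 = (-295/1386)/(75/2) = -59/10395

r = 2; a_0 = 1; a_1 = -6/7; a_2 = 25/63; a_3 = -86/693; a_4 = 41/1386; a_5 = -59/10395


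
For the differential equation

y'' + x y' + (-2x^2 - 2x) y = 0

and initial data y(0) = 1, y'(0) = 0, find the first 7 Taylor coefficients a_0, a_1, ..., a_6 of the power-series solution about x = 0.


Ansatz: y(x) = sum_{n>=0} a_n x^n, so y'(x) = sum_{n>=1} n a_n x^(n-1) and y''(x) = sum_{n>=2} n(n-1) a_n x^(n-2).
Substitute into P(x) y'' + Q(x) y' + R(x) y = 0 with P(x) = 1, Q(x) = x, R(x) = -2x^2 - 2x, and match powers of x.
Initial conditions: a_0 = 1, a_1 = 0.
Setting the coefficient of each power of x to zero and solving order by order (substituting the coefficients already found):
  x^0: 2 a_2 = 0  ->  a_2 = 0
  x^1: 6 a_3 + a_1 - 2 a_0 = 0  ->  6 a_3 = -a_1 + 2 a_0 = 2  ->  a_3 = 1/3
  x^2: 12 a_4 + 2 a_2 - 2 a_1 - 2 a_0 = 0  ->  12 a_4 = -2 a_2 + 2 a_1 + 2 a_0 = 2  ->  a_4 = 1/6
  x^3: 20 a_5 + 3 a_3 - 2 a_2 - 2 a_1 = 0  ->  20 a_5 = -3 a_3 + 2 a_2 + 2 a_1 = -1  ->  a_5 = -1/20
  x^4: 30 a_6 + 4 a_4 - 2 a_3 - 2 a_2 = 0  ->  30 a_6 = -4 a_4 + 2 a_3 + 2 a_2 = 0  ->  a_6 = 0
Truncated series: y(x) = 1 + (1/3) x^3 + (1/6) x^4 - (1/20) x^5 + O(x^7).

a_0 = 1; a_1 = 0; a_2 = 0; a_3 = 1/3; a_4 = 1/6; a_5 = -1/20; a_6 = 0
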